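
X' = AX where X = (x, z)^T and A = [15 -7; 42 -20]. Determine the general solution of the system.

Coefficient matrix A = [[15, -7], [42, -20]].
Characteristic polynomial det(A - λI) = λ^2 + 5λ - 6 = 0.
Eigenvalues λ = -6, 1.
For λ=-6: (A-λI) row 1 is [21, -7], so an eigenvector is (1, 3).
For λ=1: (A-λI) row 1 is [14, -7], so an eigenvector is (-1, -2).
General solution: C_1e^(-6t)(1,3) + C_2e^(t)(-1,-2).

x(t) = C_1e^(-6t) - C_2e^(t), z(t) = 3C_1e^(-6t) - 2C_2e^(t)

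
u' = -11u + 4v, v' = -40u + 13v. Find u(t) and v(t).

u(t) = K_1e^(t)sin(4t) - K_2e^(t)cos(4t), v(t) = 3K_1e^(t)sin(4t) + K_1e^(t)cos(4t) + K_2e^(t)sin(4t) - 3K_2e^(t)cos(4t)

Coefficient matrix A = [[-11, 4], [-40, 13]].
Characteristic polynomial det(A - λI) = λ^2 - 2λ + 17 = 0.
Eigenvalues λ = 1 ± 4i (complex conjugate pair).
For λ=1+4i: an eigenvector is (0,1) - i(1,3) = (0 - i, 1 - 3i).
A real fundamental pair from Re and Im of e^((1+4i)t)v: X_1 = e^(t)(cos(4t)·(0,1) + sin(4t)·(1,3)), X_2 = e^(t)(sin(4t)·(0,1) - cos(4t)·(1,3)).
General solution: K_1X_1 + K_2X_2.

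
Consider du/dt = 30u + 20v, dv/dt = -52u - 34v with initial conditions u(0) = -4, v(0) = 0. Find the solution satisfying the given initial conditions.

u(t) = -32e^(-2t)sin(4t) - 4e^(-2t)cos(4t), v(t) = 52e^(-2t)sin(4t)

Coefficient matrix A = [[30, 20], [-52, -34]].
Characteristic polynomial det(A - λI) = λ^2 + 4λ + 20 = 0.
Eigenvalues λ = -2 ± 4i (complex conjugate pair).
For λ=-2+4i: an eigenvector is (2,-3) - i(1,-2) = (2 - i, -3 + 2i).
A real fundamental pair from Re and Im of e^((-2+4i)t)v: X_1 = e^(-2t)(cos(4t)·(2,-3) + sin(4t)·(1,-2)), X_2 = e^(-2t)(sin(4t)·(2,-3) - cos(4t)·(1,-2)).
General solution: C_1X_1 + C_2X_2.
Applying u(0)=-4, v(0)=0 gives C_1=-8, C_2=-12.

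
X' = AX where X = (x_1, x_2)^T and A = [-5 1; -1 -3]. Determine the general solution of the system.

Coefficient matrix A = [[-5, 1], [-1, -3]].
Characteristic polynomial det(A - λI) = λ^2 + 8λ + 16 = 0.
Single eigenvalue λ = -4 with algebraic multiplicity 2.
Eigenvector v = (-1,-1); generalized eigenvector w with (A-λI)w=v is (-1,-2).
General solution: e^(-4t)[c_1·v + c_2·(t·v + w)].

x_1(t) = -c_1e^(-4t) - c_2te^(-4t) - c_2e^(-4t), x_2(t) = -c_1e^(-4t) - c_2te^(-4t) - 2c_2e^(-4t)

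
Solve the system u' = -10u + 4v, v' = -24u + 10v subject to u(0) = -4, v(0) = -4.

Coefficient matrix A = [[-10, 4], [-24, 10]].
Characteristic polynomial det(A - λI) = λ^2 - 4 = 0.
Eigenvalues λ = 2, -2.
For λ=2: (A-λI) row 1 is [-12, 4], so an eigenvector is (1, 3).
For λ=-2: (A-λI) row 1 is [-8, 4], so an eigenvector is (-1, -2).
General solution: c_1e^(2t)(1,3) + c_2e^(-2t)(-1,-2).
Applying u(0)=-4, v(0)=-4 gives c_1=4, c_2=8.

u(t) = 4e^(2t) - 8e^(-2t), v(t) = 12e^(2t) - 16e^(-2t)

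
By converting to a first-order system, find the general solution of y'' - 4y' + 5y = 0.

Let x_1 = y, x_2 = y'. Then x_1' = x_2 and x_2' = -5x_1 + 4x_2.
A = [[0,1],[-5,4]]; det(A-λI) = λ^2 - 4λ + 5.
Eigenvalues λ = 2 ± i.

y(t) = c_1e^(2t)cos(t) + c_2e^(2t)sin(t)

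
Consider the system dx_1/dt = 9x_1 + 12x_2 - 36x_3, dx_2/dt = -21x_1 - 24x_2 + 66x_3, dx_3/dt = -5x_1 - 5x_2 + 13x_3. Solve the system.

x_1(t) = c_1e^(-3t) + 2c_3e^(3t), x_2(t) = -c_1e^(-3t) + 3c_2e^(-2t) - 4c_3e^(3t), x_3(t) = c_2e^(-2t) - c_3e^(3t)

Coefficient matrix A = [[9, 12, -36], [-21, -24, 66], [-5, -5, 13]].
det(A - λI) = 0 gives eigenvalues λ = -3, -2, 3.
For λ=-3: eigenvector (1,-1,0).
For λ=-2: eigenvector (0,3,1).
For λ=3: eigenvector (2,-4,-1).
General solution: c_1e^(-3t)(1,-1,0) + c_2e^(-2t)(0,3,1) + c_3e^(3t)(2,-4,-1).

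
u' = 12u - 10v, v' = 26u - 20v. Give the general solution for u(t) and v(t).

Coefficient matrix A = [[12, -10], [26, -20]].
Characteristic polynomial det(A - λI) = λ^2 + 8λ + 20 = 0.
Eigenvalues λ = -4 ± 2i (complex conjugate pair).
For λ=-4+2i: an eigenvector is (-1,-2) - i(2,3) = (-1 - 2i, -2 - 3i).
A real fundamental pair from Re and Im of e^((-4+2i)t)v: X_1 = e^(-4t)(cos(2t)·(-1,-2) + sin(2t)·(2,3)), X_2 = e^(-4t)(sin(2t)·(-1,-2) - cos(2t)·(2,3)).
General solution: K_1X_1 + K_2X_2.

u(t) = 2K_1e^(-4t)sin(2t) - K_1e^(-4t)cos(2t) - K_2e^(-4t)sin(2t) - 2K_2e^(-4t)cos(2t), v(t) = 3K_1e^(-4t)sin(2t) - 2K_1e^(-4t)cos(2t) - 2K_2e^(-4t)sin(2t) - 3K_2e^(-4t)cos(2t)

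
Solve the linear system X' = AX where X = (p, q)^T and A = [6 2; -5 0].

Coefficient matrix A = [[6, 2], [-5, 0]].
Characteristic polynomial det(A - λI) = λ^2 - 6λ + 10 = 0.
Eigenvalues λ = 3 ± i (complex conjugate pair).
For λ=3+i: an eigenvector is (1,-2) - i(-1,1) = (1 + i, -2 - i).
A real fundamental pair from Re and Im of e^((3+i)t)v: X_1 = e^(3t)(cos(t)·(1,-2) + sin(t)·(-1,1)), X_2 = e^(3t)(sin(t)·(1,-2) - cos(t)·(-1,1)).
General solution: c_1X_1 + c_2X_2.

p(t) = -c_1e^(3t)sin(t) + c_1e^(3t)cos(t) + c_2e^(3t)sin(t) + c_2e^(3t)cos(t), q(t) = c_1e^(3t)sin(t) - 2c_1e^(3t)cos(t) - 2c_2e^(3t)sin(t) - c_2e^(3t)cos(t)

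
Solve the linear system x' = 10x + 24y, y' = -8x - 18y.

Coefficient matrix A = [[10, 24], [-8, -18]].
Characteristic polynomial det(A - λI) = λ^2 + 8λ + 12 = 0.
Eigenvalues λ = -2, -6.
For λ=-2: (A-λI) row 1 is [12, 24], so an eigenvector is (-2, 1).
For λ=-6: (A-λI) row 1 is [16, 24], so an eigenvector is (-3, 2).
General solution: c_1e^(-2t)(-2,1) + c_2e^(-6t)(-3,2).

x(t) = -2c_1e^(-2t) - 3c_2e^(-6t), y(t) = c_1e^(-2t) + 2c_2e^(-6t)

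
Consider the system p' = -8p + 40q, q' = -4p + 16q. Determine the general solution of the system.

Coefficient matrix A = [[-8, 40], [-4, 16]].
Characteristic polynomial det(A - λI) = λ^2 - 8λ + 32 = 0.
Eigenvalues λ = 4 ± 4i (complex conjugate pair).
For λ=4+4i: an eigenvector is (-1,0) - i(3,1) = (-1 - 3i, 0 - i).
A real fundamental pair from Re and Im of e^((4+4i)t)v: X_1 = e^(4t)(cos(4t)·(-1,0) + sin(4t)·(3,1)), X_2 = e^(4t)(sin(4t)·(-1,0) - cos(4t)·(3,1)).
General solution: K_1X_1 + K_2X_2.

p(t) = 3K_1e^(4t)sin(4t) - K_1e^(4t)cos(4t) - K_2e^(4t)sin(4t) - 3K_2e^(4t)cos(4t), q(t) = K_1e^(4t)sin(4t) - K_2e^(4t)cos(4t)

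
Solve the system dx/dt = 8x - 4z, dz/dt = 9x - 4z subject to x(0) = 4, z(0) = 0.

Coefficient matrix A = [[8, -4], [9, -4]].
Characteristic polynomial det(A - λI) = λ^2 - 4λ + 4 = 0.
Single eigenvalue λ = 2 with algebraic multiplicity 2.
Eigenvector v = (-2,-3); generalized eigenvector w with (A-λI)w=v is (-1,-1).
General solution: e^(2t)[c_1·v + c_2·(t·v + w)].
Applying x(0)=4, z(0)=0 gives c_1=4, c_2=-12.

x(t) = 24te^(2t) + 4e^(2t), z(t) = 36te^(2t)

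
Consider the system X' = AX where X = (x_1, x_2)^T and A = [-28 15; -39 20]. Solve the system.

x_1(t) = -2K_1e^(-4t)sin(3t) - K_1e^(-4t)cos(3t) - K_2e^(-4t)sin(3t) + 2K_2e^(-4t)cos(3t), x_2(t) = -3K_1e^(-4t)sin(3t) - 2K_1e^(-4t)cos(3t) - 2K_2e^(-4t)sin(3t) + 3K_2e^(-4t)cos(3t)

Coefficient matrix A = [[-28, 15], [-39, 20]].
Characteristic polynomial det(A - λI) = λ^2 + 8λ + 25 = 0.
Eigenvalues λ = -4 ± 3i (complex conjugate pair).
For λ=-4+3i: an eigenvector is (-1,-2) - i(-2,-3) = (-1 + 2i, -2 + 3i).
A real fundamental pair from Re and Im of e^((-4+3i)t)v: X_1 = e^(-4t)(cos(3t)·(-1,-2) + sin(3t)·(-2,-3)), X_2 = e^(-4t)(sin(3t)·(-1,-2) - cos(3t)·(-2,-3)).
General solution: K_1X_1 + K_2X_2.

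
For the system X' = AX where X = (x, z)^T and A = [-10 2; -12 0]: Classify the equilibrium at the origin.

A = [[-10,2],[-12,0]]; det(A-λI) = λ^2 + 10λ + 24.
λ = -6, -4: both negative.

stable node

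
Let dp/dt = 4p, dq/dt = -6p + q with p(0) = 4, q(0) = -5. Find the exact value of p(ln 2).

A = [[4,0],[-6,1]]; eigenvalues λ = 4, 1.
Eigenvectors: (1,-2) for λ=4, (0,-1) for λ=1.
From the initial condition, c_1 = 4, c_2 = -3.
p(ln 2) = (4)(2^4)(1) + (-3)(2^1)(0) = 64.

64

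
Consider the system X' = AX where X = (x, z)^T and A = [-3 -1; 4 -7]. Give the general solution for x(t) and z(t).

Coefficient matrix A = [[-3, -1], [4, -7]].
Characteristic polynomial det(A - λI) = λ^2 + 10λ + 25 = 0.
Single eigenvalue λ = -5 with algebraic multiplicity 2.
Eigenvector v = (1,2); generalized eigenvector w with (A-λI)w=v is (-1,-3).
General solution: e^(-5t)[c_1·v + c_2·(t·v + w)].

x(t) = c_1e^(-5t) + c_2te^(-5t) - c_2e^(-5t), z(t) = 2c_1e^(-5t) + 2c_2te^(-5t) - 3c_2e^(-5t)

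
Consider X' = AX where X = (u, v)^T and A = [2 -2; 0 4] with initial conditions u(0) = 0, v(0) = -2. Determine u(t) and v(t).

Coefficient matrix A = [[2, -2], [0, 4]].
Characteristic polynomial det(A - λI) = λ^2 - 6λ + 8 = 0.
Eigenvalues λ = 4, 2.
For λ=4: (A-λI) row 1 is [-2, -2], so an eigenvector is (-1, 1).
For λ=2: (A-λI) row 1 is [0, -2], so an eigenvector is (1, 0).
General solution: K_1e^(4t)(-1,1) + K_2e^(2t)(1,0).
Applying u(0)=0, v(0)=-2 gives K_1=-2, K_2=-2.

u(t) = 2e^(4t) - 2e^(2t), v(t) = -2e^(4t)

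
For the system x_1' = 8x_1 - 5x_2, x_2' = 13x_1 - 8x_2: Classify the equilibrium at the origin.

center

A = [[8,-5],[13,-8]]; det(A-λI) = λ^2 + 1.
λ = 0 ± i: zero real part.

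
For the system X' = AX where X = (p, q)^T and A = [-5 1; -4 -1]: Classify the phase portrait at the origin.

A = [[-5,1],[-4,-1]]; det(A-λI) = λ^2 + 6λ + 9.
repeated λ = -3 with a single eigenvector.

stable improper node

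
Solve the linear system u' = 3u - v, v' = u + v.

u(t) = -K_1e^(2t) - K_2te^(2t) - 3K_2e^(2t), v(t) = -K_1e^(2t) - K_2te^(2t) - 2K_2e^(2t)

Coefficient matrix A = [[3, -1], [1, 1]].
Characteristic polynomial det(A - λI) = λ^2 - 4λ + 4 = 0.
Single eigenvalue λ = 2 with algebraic multiplicity 2.
Eigenvector v = (-1,-1); generalized eigenvector w with (A-λI)w=v is (-3,-2).
General solution: e^(2t)[K_1·v + K_2·(t·v + w)].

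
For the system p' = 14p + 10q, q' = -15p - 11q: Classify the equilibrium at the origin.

saddle

A = [[14,10],[-15,-11]]; det(A-λI) = λ^2 - 3λ - 4.
λ = -1, 4: opposite signs.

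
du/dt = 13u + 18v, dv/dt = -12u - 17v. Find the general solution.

Coefficient matrix A = [[13, 18], [-12, -17]].
Characteristic polynomial det(A - λI) = λ^2 + 4λ - 5 = 0.
Eigenvalues λ = 1, -5.
For λ=1: (A-λI) row 1 is [12, 18], so an eigenvector is (3, -2).
For λ=-5: (A-λI) row 1 is [18, 18], so an eigenvector is (-1, 1).
General solution: K_1e^(t)(3,-2) + K_2e^(-5t)(-1,1).

u(t) = 3K_1e^(t) - K_2e^(-5t), v(t) = -2K_1e^(t) + K_2e^(-5t)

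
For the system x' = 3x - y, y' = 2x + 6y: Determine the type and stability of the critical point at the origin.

A = [[3,-1],[2,6]]; det(A-λI) = λ^2 - 9λ + 20.
λ = 4, 5: both positive.

unstable node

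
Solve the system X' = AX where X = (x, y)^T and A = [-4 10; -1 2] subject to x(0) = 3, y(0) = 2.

x(t) = 11e^(-t)sin(t) + 3e^(-t)cos(t), y(t) = 3e^(-t)sin(t) + 2e^(-t)cos(t)

Coefficient matrix A = [[-4, 10], [-1, 2]].
Characteristic polynomial det(A - λI) = λ^2 + 2λ + 2 = 0.
Eigenvalues λ = -1 ± i (complex conjugate pair).
For λ=-1+i: an eigenvector is (-3,-1) - i(-1,0) = (-3 + i, -1).
A real fundamental pair from Re and Im of e^((-1+i)t)v: X_1 = e^(-t)(cos(t)·(-3,-1) + sin(t)·(-1,0)), X_2 = e^(-t)(sin(t)·(-3,-1) - cos(t)·(-1,0)).
General solution: C_1X_1 + C_2X_2.
Applying x(0)=3, y(0)=2 gives C_1=-2, C_2=-3.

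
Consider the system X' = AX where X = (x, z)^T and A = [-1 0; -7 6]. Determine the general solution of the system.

x(t) = -c_1e^(-t), z(t) = -c_1e^(-t) + c_2e^(6t)

Coefficient matrix A = [[-1, 0], [-7, 6]].
Characteristic polynomial det(A - λI) = λ^2 - 5λ - 6 = 0.
Eigenvalues λ = -1, 6.
For λ=-1: (A-λI) row 2 is [-7, 7], so an eigenvector is (-1, -1).
For λ=6: (A-λI) row 1 is [-7, 0], so an eigenvector is (0, 1).
General solution: c_1e^(-t)(-1,-1) + c_2e^(6t)(0,1).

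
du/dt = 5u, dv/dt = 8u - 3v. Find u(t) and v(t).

Coefficient matrix A = [[5, 0], [8, -3]].
Characteristic polynomial det(A - λI) = λ^2 - 2λ - 15 = 0.
Eigenvalues λ = 5, -3.
For λ=5: (A-λI) row 2 is [8, -8], so an eigenvector is (-1, -1).
For λ=-3: (A-λI) row 1 is [8, 0], so an eigenvector is (0, 1).
General solution: C_1e^(5t)(-1,-1) + C_2e^(-3t)(0,1).

u(t) = -C_1e^(5t), v(t) = -C_1e^(5t) + C_2e^(-3t)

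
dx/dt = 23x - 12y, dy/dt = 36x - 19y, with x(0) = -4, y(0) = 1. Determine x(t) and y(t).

x(t) = -18e^(5t) + 14e^(-t), y(t) = -27e^(5t) + 28e^(-t)

Coefficient matrix A = [[23, -12], [36, -19]].
Characteristic polynomial det(A - λI) = λ^2 - 4λ - 5 = 0.
Eigenvalues λ = 5, -1.
For λ=5: (A-λI) row 1 is [18, -12], so an eigenvector is (-2, -3).
For λ=-1: (A-λI) row 1 is [24, -12], so an eigenvector is (-1, -2).
General solution: K_1e^(5t)(-2,-3) + K_2e^(-t)(-1,-2).
Applying x(0)=-4, y(0)=1 gives K_1=9, K_2=-14.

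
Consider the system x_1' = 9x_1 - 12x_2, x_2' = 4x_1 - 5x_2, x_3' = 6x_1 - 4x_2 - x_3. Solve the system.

Coefficient matrix A = [[9, -12, 0], [4, -5, 0], [6, -4, -1]].
det(A - λI) = 0 gives eigenvalues λ = 1, -1, 3.
For λ=1: eigenvector (-3,-2,-5).
For λ=-1: eigenvector (0,0,1).
For λ=3: eigenvector (2,1,2).
General solution: C_1e^(t)(-3,-2,-5) + C_2e^(-t)(0,0,1) + C_3e^(3t)(2,1,2).

x_1(t) = -3C_1e^(t) + 2C_3e^(3t), x_2(t) = -2C_1e^(t) + C_3e^(3t), x_3(t) = -5C_1e^(t) + C_2e^(-t) + 2C_3e^(3t)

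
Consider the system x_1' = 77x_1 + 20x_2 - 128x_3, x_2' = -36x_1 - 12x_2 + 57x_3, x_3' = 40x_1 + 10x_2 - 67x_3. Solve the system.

x_1(t) = K_1e^(-3t) - 4K_2e^(-2t) + 2K_3e^(3t), x_2(t) = -4K_1e^(-3t) + 3K_2e^(-2t) - K_3e^(3t), x_3(t) = -2K_2e^(-2t) + K_3e^(3t)

Coefficient matrix A = [[77, 20, -128], [-36, -12, 57], [40, 10, -67]].
det(A - λI) = 0 gives eigenvalues λ = -3, -2, 3.
For λ=-3: eigenvector (1,-4,0).
For λ=-2: eigenvector (-4,3,-2).
For λ=3: eigenvector (2,-1,1).
General solution: K_1e^(-3t)(1,-4,0) + K_2e^(-2t)(-4,3,-2) + K_3e^(3t)(2,-1,1).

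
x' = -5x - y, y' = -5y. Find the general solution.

Coefficient matrix A = [[-5, -1], [0, -5]].
Characteristic polynomial det(A - λI) = λ^2 + 10λ + 25 = 0.
Single eigenvalue λ = -5 with algebraic multiplicity 2.
Eigenvector v = (-1,0); generalized eigenvector w with (A-λI)w=v is (-2,1).
General solution: e^(-5t)[C_1·v + C_2·(t·v + w)].

x(t) = -C_1e^(-5t) - C_2te^(-5t) - 2C_2e^(-5t), y(t) = C_2e^(-5t)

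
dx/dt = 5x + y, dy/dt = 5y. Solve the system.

x(t) = C_1e^(5t) + C_2te^(5t) - 2C_2e^(5t), y(t) = C_2e^(5t)

Coefficient matrix A = [[5, 1], [0, 5]].
Characteristic polynomial det(A - λI) = λ^2 - 10λ + 25 = 0.
Single eigenvalue λ = 5 with algebraic multiplicity 2.
Eigenvector v = (1,0); generalized eigenvector w with (A-λI)w=v is (-2,1).
General solution: e^(5t)[C_1·v + C_2·(t·v + w)].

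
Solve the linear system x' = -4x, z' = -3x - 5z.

Coefficient matrix A = [[-4, 0], [-3, -5]].
Characteristic polynomial det(A - λI) = λ^2 + 9λ + 20 = 0.
Eigenvalues λ = -5, -4.
For λ=-5: (A-λI) row 1 is [1, 0], so an eigenvector is (0, -1).
For λ=-4: (A-λI) row 2 is [-3, -1], so an eigenvector is (-1, 3).
General solution: c_1e^(-5t)(0,-1) + c_2e^(-4t)(-1,3).

x(t) = -c_2e^(-4t), z(t) = -c_1e^(-5t) + 3c_2e^(-4t)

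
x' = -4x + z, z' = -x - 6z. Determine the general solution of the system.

Coefficient matrix A = [[-4, 1], [-1, -6]].
Characteristic polynomial det(A - λI) = λ^2 + 10λ + 25 = 0.
Single eigenvalue λ = -5 with algebraic multiplicity 2.
Eigenvector v = (1,-1); generalized eigenvector w with (A-λI)w=v is (2,-1).
General solution: e^(-5t)[K_1·v + K_2·(t·v + w)].

x(t) = K_1e^(-5t) + K_2te^(-5t) + 2K_2e^(-5t), z(t) = -K_1e^(-5t) - K_2te^(-5t) - K_2e^(-5t)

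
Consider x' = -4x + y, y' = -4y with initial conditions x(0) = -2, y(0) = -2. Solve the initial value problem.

Coefficient matrix A = [[-4, 1], [0, -4]].
Characteristic polynomial det(A - λI) = λ^2 + 8λ + 16 = 0.
Single eigenvalue λ = -4 with algebraic multiplicity 2.
Eigenvector v = (1,0); generalized eigenvector w with (A-λI)w=v is (3,1).
General solution: e^(-4t)[C_1·v + C_2·(t·v + w)].
Applying x(0)=-2, y(0)=-2 gives C_1=4, C_2=-2.

x(t) = -2te^(-4t) - 2e^(-4t), y(t) = -2e^(-4t)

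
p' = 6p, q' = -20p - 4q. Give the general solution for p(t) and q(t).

Coefficient matrix A = [[6, 0], [-20, -4]].
Characteristic polynomial det(A - λI) = λ^2 - 2λ - 24 = 0.
Eigenvalues λ = 6, -4.
For λ=6: (A-λI) row 2 is [-20, -10], so an eigenvector is (1, -2).
For λ=-4: (A-λI) row 1 is [10, 0], so an eigenvector is (0, -1).
General solution: C_1e^(6t)(1,-2) + C_2e^(-4t)(0,-1).

p(t) = C_1e^(6t), q(t) = -2C_1e^(6t) - C_2e^(-4t)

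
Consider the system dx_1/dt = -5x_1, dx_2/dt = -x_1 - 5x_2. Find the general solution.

Coefficient matrix A = [[-5, 0], [-1, -5]].
Characteristic polynomial det(A - λI) = λ^2 + 10λ + 25 = 0.
Single eigenvalue λ = -5 with algebraic multiplicity 2.
Eigenvector v = (0,1); generalized eigenvector w with (A-λI)w=v is (-1,2).
General solution: e^(-5t)[C_1·v + C_2·(t·v + w)].

x_1(t) = -C_2e^(-5t), x_2(t) = C_1e^(-5t) + C_2te^(-5t) + 2C_2e^(-5t)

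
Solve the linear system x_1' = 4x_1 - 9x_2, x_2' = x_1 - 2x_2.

x_1(t) = -3K_1e^(t) - 3K_2te^(t) + 2K_2e^(t), x_2(t) = -K_1e^(t) - K_2te^(t) + K_2e^(t)

Coefficient matrix A = [[4, -9], [1, -2]].
Characteristic polynomial det(A - λI) = λ^2 - 2λ + 1 = 0.
Single eigenvalue λ = 1 with algebraic multiplicity 2.
Eigenvector v = (-3,-1); generalized eigenvector w with (A-λI)w=v is (2,1).
General solution: e^(t)[K_1·v + K_2·(t·v + w)].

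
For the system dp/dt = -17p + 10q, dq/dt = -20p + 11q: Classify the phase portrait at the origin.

stable spiral

A = [[-17,10],[-20,11]]; det(A-λI) = λ^2 + 6λ + 13.
λ = -3 ± 2i: negative real part.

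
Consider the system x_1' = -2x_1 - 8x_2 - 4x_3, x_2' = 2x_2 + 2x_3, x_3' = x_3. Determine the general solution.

Coefficient matrix A = [[-2, -8, -4], [0, 2, 2], [0, 0, 1]].
det(A - λI) = 0 gives eigenvalues λ = -2, 2, 1.
For λ=-2: eigenvector (1,0,0).
For λ=2: eigenvector (-2,1,0).
For λ=1: eigenvector (4,-2,1).
General solution: C_1e^(-2t)(1,0,0) + C_2e^(2t)(-2,1,0) + C_3e^(t)(4,-2,1).

x_1(t) = C_1e^(-2t) - 2C_2e^(2t) + 4C_3e^(t), x_2(t) = C_2e^(2t) - 2C_3e^(t), x_3(t) = C_3e^(t)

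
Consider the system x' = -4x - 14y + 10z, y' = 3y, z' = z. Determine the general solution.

Coefficient matrix A = [[-4, -14, 10], [0, 3, 0], [0, 0, 1]].
det(A - λI) = 0 gives eigenvalues λ = 1, 3, -4.
For λ=1: eigenvector (2,0,1).
For λ=3: eigenvector (-2,1,0).
For λ=-4: eigenvector (1,0,0).
General solution: C_1e^(t)(2,0,1) + C_2e^(3t)(-2,1,0) + C_3e^(-4t)(1,0,0).

x(t) = 2C_1e^(t) - 2C_2e^(3t) + C_3e^(-4t), y(t) = C_2e^(3t), z(t) = C_1e^(t)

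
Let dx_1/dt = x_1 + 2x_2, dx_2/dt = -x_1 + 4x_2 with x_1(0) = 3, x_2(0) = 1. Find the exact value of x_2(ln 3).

-9

A = [[1,2],[-1,4]]; eigenvalues λ = 3, 2.
Eigenvectors: (1,1) for λ=3, (-2,-1) for λ=2.
From the initial condition, c_1 = -1, c_2 = -2.
x_2(ln 3) = (-1)(3^3)(1) + (-2)(3^2)(-1) = -9.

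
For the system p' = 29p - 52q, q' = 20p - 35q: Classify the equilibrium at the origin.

stable spiral

A = [[29,-52],[20,-35]]; det(A-λI) = λ^2 + 6λ + 25.
λ = -3 ± 4i: negative real part.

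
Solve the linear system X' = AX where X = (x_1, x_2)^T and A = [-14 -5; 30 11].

Coefficient matrix A = [[-14, -5], [30, 11]].
Characteristic polynomial det(A - λI) = λ^2 + 3λ - 4 = 0.
Eigenvalues λ = 1, -4.
For λ=1: (A-λI) row 1 is [-15, -5], so an eigenvector is (1, -3).
For λ=-4: (A-λI) row 1 is [-10, -5], so an eigenvector is (-1, 2).
General solution: c_1e^(t)(1,-3) + c_2e^(-4t)(-1,2).

x_1(t) = c_1e^(t) - c_2e^(-4t), x_2(t) = -3c_1e^(t) + 2c_2e^(-4t)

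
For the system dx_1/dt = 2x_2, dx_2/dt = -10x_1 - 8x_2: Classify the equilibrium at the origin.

A = [[0,2],[-10,-8]]; det(A-λI) = λ^2 + 8λ + 20.
λ = -4 ± 2i: negative real part.

stable spiral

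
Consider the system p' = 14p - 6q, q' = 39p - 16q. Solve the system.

Coefficient matrix A = [[14, -6], [39, -16]].
Characteristic polynomial det(A - λI) = λ^2 + 2λ + 10 = 0.
Eigenvalues λ = -1 ± 3i (complex conjugate pair).
For λ=-1+3i: an eigenvector is (1,2) - i(1,3) = (1 - i, 2 - 3i).
A real fundamental pair from Re and Im of e^((-1+3i)t)v: X_1 = e^(-t)(cos(3t)·(1,2) + sin(3t)·(1,3)), X_2 = e^(-t)(sin(3t)·(1,2) - cos(3t)·(1,3)).
General solution: c_1X_1 + c_2X_2.

p(t) = c_1e^(-t)sin(3t) + c_1e^(-t)cos(3t) + c_2e^(-t)sin(3t) - c_2e^(-t)cos(3t), q(t) = 3c_1e^(-t)sin(3t) + 2c_1e^(-t)cos(3t) + 2c_2e^(-t)sin(3t) - 3c_2e^(-t)cos(3t)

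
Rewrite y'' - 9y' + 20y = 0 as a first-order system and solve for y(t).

Let x_1 = y, x_2 = y'. Then x_1' = x_2 and x_2' = -20x_1 + 9x_2.
A = [[0,1],[-20,9]]; det(A-λI) = λ^2 - 9λ + 20.
Eigenvalues λ = 5, 4 with eigenvectors (1,5), (1,4).

y(t) = C_1e^(5t) + C_2e^(4t)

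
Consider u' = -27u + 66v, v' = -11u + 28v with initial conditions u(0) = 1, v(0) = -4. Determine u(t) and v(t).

Coefficient matrix A = [[-27, 66], [-11, 28]].
Characteristic polynomial det(A - λI) = λ^2 - λ - 30 = 0.
Eigenvalues λ = 6, -5.
For λ=6: (A-λI) row 1 is [-33, 66], so an eigenvector is (2, 1).
For λ=-5: (A-λI) row 1 is [-22, 66], so an eigenvector is (3, 1).
General solution: K_1e^(6t)(2,1) + K_2e^(-5t)(3,1).
Applying u(0)=1, v(0)=-4 gives K_1=-13, K_2=9.

u(t) = -26e^(6t) + 27e^(-5t), v(t) = -13e^(6t) + 9e^(-5t)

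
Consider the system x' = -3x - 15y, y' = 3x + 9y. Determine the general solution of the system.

x(t) = -2C_1e^(3t)sin(3t) + C_1e^(3t)cos(3t) + C_2e^(3t)sin(3t) + 2C_2e^(3t)cos(3t), y(t) = C_1e^(3t)sin(3t) - C_2e^(3t)cos(3t)

Coefficient matrix A = [[-3, -15], [3, 9]].
Characteristic polynomial det(A - λI) = λ^2 - 6λ + 18 = 0.
Eigenvalues λ = 3 ± 3i (complex conjugate pair).
For λ=3+3i: an eigenvector is (1,0) - i(-2,1) = (1 + 2i, 0 - i).
A real fundamental pair from Re and Im of e^((3+3i)t)v: X_1 = e^(3t)(cos(3t)·(1,0) + sin(3t)·(-2,1)), X_2 = e^(3t)(sin(3t)·(1,0) - cos(3t)·(-2,1)).
General solution: C_1X_1 + C_2X_2.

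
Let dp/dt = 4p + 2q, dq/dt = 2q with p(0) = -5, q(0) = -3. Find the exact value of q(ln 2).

A = [[4,2],[0,2]]; eigenvalues λ = 2, 4.
Eigenvectors: (1,-1) for λ=2, (1,0) for λ=4.
From the initial condition, c_1 = 3, c_2 = -8.
q(ln 2) = (3)(2^2)(-1) + (-8)(2^4)(0) = -12.

-12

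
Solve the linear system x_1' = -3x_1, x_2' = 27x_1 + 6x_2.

Coefficient matrix A = [[-3, 0], [27, 6]].
Characteristic polynomial det(A - λI) = λ^2 - 3λ - 18 = 0.
Eigenvalues λ = 6, -3.
For λ=6: (A-λI) row 1 is [-9, 0], so an eigenvector is (0, -1).
For λ=-3: (A-λI) row 2 is [27, 9], so an eigenvector is (1, -3).
General solution: c_1e^(6t)(0,-1) + c_2e^(-3t)(1,-3).

x_1(t) = c_2e^(-3t), x_2(t) = -c_1e^(6t) - 3c_2e^(-3t)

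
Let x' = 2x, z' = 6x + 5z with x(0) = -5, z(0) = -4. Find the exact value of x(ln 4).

A = [[2,0],[6,5]]; eigenvalues λ = 5, 2.
Eigenvectors: (0,1) for λ=5, (-1,2) for λ=2.
From the initial condition, c_1 = -14, c_2 = 5.
x(ln 4) = (-14)(4^5)(0) + (5)(4^2)(-1) = -80.

-80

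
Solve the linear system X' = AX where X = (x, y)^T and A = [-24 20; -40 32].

x(t) = 2K_1e^(4t)sin(4t) - K_1e^(4t)cos(4t) - K_2e^(4t)sin(4t) - 2K_2e^(4t)cos(4t), y(t) = 3K_1e^(4t)sin(4t) - K_1e^(4t)cos(4t) - K_2e^(4t)sin(4t) - 3K_2e^(4t)cos(4t)

Coefficient matrix A = [[-24, 20], [-40, 32]].
Characteristic polynomial det(A - λI) = λ^2 - 8λ + 32 = 0.
Eigenvalues λ = 4 ± 4i (complex conjugate pair).
For λ=4+4i: an eigenvector is (-1,-1) - i(2,3) = (-1 - 2i, -1 - 3i).
A real fundamental pair from Re and Im of e^((4+4i)t)v: X_1 = e^(4t)(cos(4t)·(-1,-1) + sin(4t)·(2,3)), X_2 = e^(4t)(sin(4t)·(-1,-1) - cos(4t)·(2,3)).
General solution: K_1X_1 + K_2X_2.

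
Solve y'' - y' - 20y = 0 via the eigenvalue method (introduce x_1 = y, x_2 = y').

Let x_1 = y, x_2 = y'. Then x_1' = x_2 and x_2' = 20x_1 + x_2.
A = [[0,1],[20,1]]; det(A-λI) = λ^2 - λ - 20.
Eigenvalues λ = -4, 5 with eigenvectors (1,-4), (1,5).

y(t) = c_1e^(-4t) + c_2e^(5t)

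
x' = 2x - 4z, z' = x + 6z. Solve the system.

Coefficient matrix A = [[2, -4], [1, 6]].
Characteristic polynomial det(A - λI) = λ^2 - 8λ + 16 = 0.
Single eigenvalue λ = 4 with algebraic multiplicity 2.
Eigenvector v = (-2,1); generalized eigenvector w with (A-λI)w=v is (1,0).
General solution: e^(4t)[c_1·v + c_2·(t·v + w)].

x(t) = -2c_1e^(4t) - 2c_2te^(4t) + c_2e^(4t), z(t) = c_1e^(4t) + c_2te^(4t)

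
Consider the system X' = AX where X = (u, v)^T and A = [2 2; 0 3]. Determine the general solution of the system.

Coefficient matrix A = [[2, 2], [0, 3]].
Characteristic polynomial det(A - λI) = λ^2 - 5λ + 6 = 0.
Eigenvalues λ = 3, 2.
For λ=3: (A-λI) row 1 is [-1, 2], so an eigenvector is (2, 1).
For λ=2: (A-λI) row 1 is [0, 2], so an eigenvector is (-1, 0).
General solution: K_1e^(3t)(2,1) + K_2e^(2t)(-1,0).

u(t) = 2K_1e^(3t) - K_2e^(2t), v(t) = K_1e^(3t)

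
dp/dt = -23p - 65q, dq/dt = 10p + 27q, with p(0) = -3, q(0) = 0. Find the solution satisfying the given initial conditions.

Coefficient matrix A = [[-23, -65], [10, 27]].
Characteristic polynomial det(A - λI) = λ^2 - 4λ + 29 = 0.
Eigenvalues λ = 2 ± 5i (complex conjugate pair).
For λ=2+5i: an eigenvector is (-3,1) - i(2,-1) = (-3 - 2i, 1 + i).
A real fundamental pair from Re and Im of e^((2+5i)t)v: X_1 = e^(2t)(cos(5t)·(-3,1) + sin(5t)·(2,-1)), X_2 = e^(2t)(sin(5t)·(-3,1) - cos(5t)·(2,-1)).
General solution: C_1X_1 + C_2X_2.
Applying p(0)=-3, q(0)=0 gives C_1=3, C_2=-3.

p(t) = 15e^(2t)sin(5t) - 3e^(2t)cos(5t), q(t) = -6e^(2t)sin(5t)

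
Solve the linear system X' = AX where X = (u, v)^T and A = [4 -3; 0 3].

Coefficient matrix A = [[4, -3], [0, 3]].
Characteristic polynomial det(A - λI) = λ^2 - 7λ + 12 = 0.
Eigenvalues λ = 4, 3.
For λ=4: (A-λI) row 1 is [0, -3], so an eigenvector is (1, 0).
For λ=3: (A-λI) row 1 is [1, -3], so an eigenvector is (-3, -1).
General solution: K_1e^(4t)(1,0) + K_2e^(3t)(-3,-1).

u(t) = K_1e^(4t) - 3K_2e^(3t), v(t) = -K_2e^(3t)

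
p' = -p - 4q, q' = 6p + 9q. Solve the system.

Coefficient matrix A = [[-1, -4], [6, 9]].
Characteristic polynomial det(A - λI) = λ^2 - 8λ + 15 = 0.
Eigenvalues λ = 3, 5.
For λ=3: (A-λI) row 1 is [-4, -4], so an eigenvector is (1, -1).
For λ=5: (A-λI) row 1 is [-6, -4], so an eigenvector is (-2, 3).
General solution: C_1e^(3t)(1,-1) + C_2e^(5t)(-2,3).

p(t) = C_1e^(3t) - 2C_2e^(5t), q(t) = -C_1e^(3t) + 3C_2e^(5t)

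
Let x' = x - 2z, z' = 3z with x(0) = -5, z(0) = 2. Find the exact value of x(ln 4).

-140

A = [[1,-2],[0,3]]; eigenvalues λ = 3, 1.
Eigenvectors: (1,-1) for λ=3, (1,0) for λ=1.
From the initial condition, c_1 = -2, c_2 = -3.
x(ln 4) = (-2)(4^3)(1) + (-3)(4^1)(1) = -140.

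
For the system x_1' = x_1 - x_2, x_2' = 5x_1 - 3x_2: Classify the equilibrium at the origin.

A = [[1,-1],[5,-3]]; det(A-λI) = λ^2 + 2λ + 2.
λ = -1 ± i: negative real part.

stable spiral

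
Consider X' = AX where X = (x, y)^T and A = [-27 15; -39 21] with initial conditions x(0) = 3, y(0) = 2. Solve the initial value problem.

Coefficient matrix A = [[-27, 15], [-39, 21]].
Characteristic polynomial det(A - λI) = λ^2 + 6λ + 18 = 0.
Eigenvalues λ = -3 ± 3i (complex conjugate pair).
For λ=-3+3i: an eigenvector is (1,2) - i(2,3) = (1 - 2i, 2 - 3i).
A real fundamental pair from Re and Im of e^((-3+3i)t)v: X_1 = e^(-3t)(cos(3t)·(1,2) + sin(3t)·(2,3)), X_2 = e^(-3t)(sin(3t)·(1,2) - cos(3t)·(2,3)).
General solution: C_1X_1 + C_2X_2.
Applying x(0)=3, y(0)=2 gives C_1=-5, C_2=-4.

x(t) = -14e^(-3t)sin(3t) + 3e^(-3t)cos(3t), y(t) = -23e^(-3t)sin(3t) + 2e^(-3t)cos(3t)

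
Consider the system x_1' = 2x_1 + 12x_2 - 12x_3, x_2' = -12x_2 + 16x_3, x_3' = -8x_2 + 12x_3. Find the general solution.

x_1(t) = c_1e^(2t) - 2c_2e^(-4t), x_2(t) = 2c_2e^(-4t) + c_3e^(4t), x_3(t) = c_2e^(-4t) + c_3e^(4t)

Coefficient matrix A = [[2, 12, -12], [0, -12, 16], [0, -8, 12]].
det(A - λI) = 0 gives eigenvalues λ = 2, -4, 4.
For λ=2: eigenvector (1,0,0).
For λ=-4: eigenvector (-2,2,1).
For λ=4: eigenvector (0,1,1).
General solution: c_1e^(2t)(1,0,0) + c_2e^(-4t)(-2,2,1) + c_3e^(4t)(0,1,1).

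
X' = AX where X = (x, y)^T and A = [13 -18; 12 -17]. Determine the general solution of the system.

x(t) = 3c_1e^(t) + c_2e^(-5t), y(t) = 2c_1e^(t) + c_2e^(-5t)

Coefficient matrix A = [[13, -18], [12, -17]].
Characteristic polynomial det(A - λI) = λ^2 + 4λ - 5 = 0.
Eigenvalues λ = 1, -5.
For λ=1: (A-λI) row 1 is [12, -18], so an eigenvector is (3, 2).
For λ=-5: (A-λI) row 1 is [18, -18], so an eigenvector is (1, 1).
General solution: c_1e^(t)(3,2) + c_2e^(-5t)(1,1).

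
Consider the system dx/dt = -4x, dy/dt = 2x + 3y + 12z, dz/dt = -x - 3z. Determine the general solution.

Coefficient matrix A = [[-4, 0, 0], [2, 3, 12], [-1, 0, -3]].
det(A - λI) = 0 gives eigenvalues λ = -4, 3, -3.
For λ=-4: eigenvector (1,-2,1).
For λ=3: eigenvector (0,1,0).
For λ=-3: eigenvector (0,-2,1).
General solution: K_1e^(-4t)(1,-2,1) + K_2e^(3t)(0,1,0) + K_3e^(-3t)(0,-2,1).

x(t) = K_1e^(-4t), y(t) = -2K_1e^(-4t) + K_2e^(3t) - 2K_3e^(-3t), z(t) = K_1e^(-4t) + K_3e^(-3t)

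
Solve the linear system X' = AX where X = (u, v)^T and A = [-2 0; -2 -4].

u(t) = -C_2e^(-2t), v(t) = C_1e^(-4t) + C_2e^(-2t)

Coefficient matrix A = [[-2, 0], [-2, -4]].
Characteristic polynomial det(A - λI) = λ^2 + 6λ + 8 = 0.
Eigenvalues λ = -4, -2.
For λ=-4: (A-λI) row 1 is [2, 0], so an eigenvector is (0, 1).
For λ=-2: (A-λI) row 2 is [-2, -2], so an eigenvector is (-1, 1).
General solution: C_1e^(-4t)(0,1) + C_2e^(-2t)(-1,1).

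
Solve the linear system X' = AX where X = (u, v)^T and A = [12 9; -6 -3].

u(t) = -3c_1e^(6t) + c_2e^(3t), v(t) = 2c_1e^(6t) - c_2e^(3t)

Coefficient matrix A = [[12, 9], [-6, -3]].
Characteristic polynomial det(A - λI) = λ^2 - 9λ + 18 = 0.
Eigenvalues λ = 6, 3.
For λ=6: (A-λI) row 1 is [6, 9], so an eigenvector is (-3, 2).
For λ=3: (A-λI) row 1 is [9, 9], so an eigenvector is (1, -1).
General solution: c_1e^(6t)(-3,2) + c_2e^(3t)(1,-1).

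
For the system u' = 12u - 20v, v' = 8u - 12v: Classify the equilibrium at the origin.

A = [[12,-20],[8,-12]]; det(A-λI) = λ^2 + 16.
λ = 0 ± 4i: zero real part.

center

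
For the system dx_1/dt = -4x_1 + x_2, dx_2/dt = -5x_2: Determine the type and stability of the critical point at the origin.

A = [[-4,1],[0,-5]]; det(A-λI) = λ^2 + 9λ + 20.
λ = -4, -5: both negative.

stable node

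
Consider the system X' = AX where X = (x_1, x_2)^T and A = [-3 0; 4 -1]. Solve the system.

x_1(t) = -c_1e^(-3t), x_2(t) = 2c_1e^(-3t) + c_2e^(-t)

Coefficient matrix A = [[-3, 0], [4, -1]].
Characteristic polynomial det(A - λI) = λ^2 + 4λ + 3 = 0.
Eigenvalues λ = -3, -1.
For λ=-3: (A-λI) row 2 is [4, 2], so an eigenvector is (-1, 2).
For λ=-1: (A-λI) row 1 is [-2, 0], so an eigenvector is (0, 1).
General solution: c_1e^(-3t)(-1,2) + c_2e^(-t)(0,1).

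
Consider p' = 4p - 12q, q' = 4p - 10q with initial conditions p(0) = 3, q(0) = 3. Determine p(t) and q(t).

p(t) = -6e^(-2t) + 9e^(-4t), q(t) = -3e^(-2t) + 6e^(-4t)

Coefficient matrix A = [[4, -12], [4, -10]].
Characteristic polynomial det(A - λI) = λ^2 + 6λ + 8 = 0.
Eigenvalues λ = -4, -2.
For λ=-4: (A-λI) row 1 is [8, -12], so an eigenvector is (-3, -2).
For λ=-2: (A-λI) row 1 is [6, -12], so an eigenvector is (2, 1).
General solution: c_1e^(-4t)(-3,-2) + c_2e^(-2t)(2,1).
Applying p(0)=3, q(0)=3 gives c_1=-3, c_2=-3.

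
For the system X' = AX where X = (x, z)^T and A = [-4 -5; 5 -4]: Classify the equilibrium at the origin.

A = [[-4,-5],[5,-4]]; det(A-λI) = λ^2 + 8λ + 41.
λ = -4 ± 5i: negative real part.

stable spiral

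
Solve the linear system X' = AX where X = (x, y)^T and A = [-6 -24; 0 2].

Coefficient matrix A = [[-6, -24], [0, 2]].
Characteristic polynomial det(A - λI) = λ^2 + 4λ - 12 = 0.
Eigenvalues λ = -6, 2.
For λ=-6: (A-λI) row 1 is [0, -24], so an eigenvector is (1, 0).
For λ=2: (A-λI) row 1 is [-8, -24], so an eigenvector is (3, -1).
General solution: c_1e^(-6t)(1,0) + c_2e^(2t)(3,-1).

x(t) = c_1e^(-6t) + 3c_2e^(2t), y(t) = -c_2e^(2t)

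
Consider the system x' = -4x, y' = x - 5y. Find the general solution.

x(t) = c_1e^(-4t), y(t) = c_1e^(-4t) - c_2e^(-5t)

Coefficient matrix A = [[-4, 0], [1, -5]].
Characteristic polynomial det(A - λI) = λ^2 + 9λ + 20 = 0.
Eigenvalues λ = -4, -5.
For λ=-4: (A-λI) row 2 is [1, -1], so an eigenvector is (1, 1).
For λ=-5: (A-λI) row 1 is [1, 0], so an eigenvector is (0, -1).
General solution: c_1e^(-4t)(1,1) + c_2e^(-5t)(0,-1).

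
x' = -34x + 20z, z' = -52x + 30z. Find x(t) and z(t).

x(t) = -c_1e^(-2t)sin(4t) + 2c_1e^(-2t)cos(4t) + 2c_2e^(-2t)sin(4t) + c_2e^(-2t)cos(4t), z(t) = -2c_1e^(-2t)sin(4t) + 3c_1e^(-2t)cos(4t) + 3c_2e^(-2t)sin(4t) + 2c_2e^(-2t)cos(4t)

Coefficient matrix A = [[-34, 20], [-52, 30]].
Characteristic polynomial det(A - λI) = λ^2 + 4λ + 20 = 0.
Eigenvalues λ = -2 ± 4i (complex conjugate pair).
For λ=-2+4i: an eigenvector is (2,3) - i(-1,-2) = (2 + i, 3 + 2i).
A real fundamental pair from Re and Im of e^((-2+4i)t)v: X_1 = e^(-2t)(cos(4t)·(2,3) + sin(4t)·(-1,-2)), X_2 = e^(-2t)(sin(4t)·(2,3) - cos(4t)·(-1,-2)).
General solution: c_1X_1 + c_2X_2.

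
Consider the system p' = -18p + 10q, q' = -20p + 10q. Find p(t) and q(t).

p(t) = K_1e^(-4t)sin(2t) + 2K_1e^(-4t)cos(2t) + 2K_2e^(-4t)sin(2t) - K_2e^(-4t)cos(2t), q(t) = K_1e^(-4t)sin(2t) + 3K_1e^(-4t)cos(2t) + 3K_2e^(-4t)sin(2t) - K_2e^(-4t)cos(2t)

Coefficient matrix A = [[-18, 10], [-20, 10]].
Characteristic polynomial det(A - λI) = λ^2 + 8λ + 20 = 0.
Eigenvalues λ = -4 ± 2i (complex conjugate pair).
For λ=-4+2i: an eigenvector is (2,3) - i(1,1) = (2 - i, 3 - i).
A real fundamental pair from Re and Im of e^((-4+2i)t)v: X_1 = e^(-4t)(cos(2t)·(2,3) + sin(2t)·(1,1)), X_2 = e^(-4t)(sin(2t)·(2,3) - cos(2t)·(1,1)).
General solution: K_1X_1 + K_2X_2.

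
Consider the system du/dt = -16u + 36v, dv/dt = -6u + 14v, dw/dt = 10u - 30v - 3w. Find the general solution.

u(t) = 3c_1e^(-4t) + 2c_2e^(2t), v(t) = c_1e^(-4t) + c_2e^(2t), w(t) = -2c_2e^(2t) + c_3e^(-3t)

Coefficient matrix A = [[-16, 36, 0], [-6, 14, 0], [10, -30, -3]].
det(A - λI) = 0 gives eigenvalues λ = -4, 2, -3.
For λ=-4: eigenvector (3,1,0).
For λ=2: eigenvector (2,1,-2).
For λ=-3: eigenvector (0,0,1).
General solution: c_1e^(-4t)(3,1,0) + c_2e^(2t)(2,1,-2) + c_3e^(-3t)(0,0,1).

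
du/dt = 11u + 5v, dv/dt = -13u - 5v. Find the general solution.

Coefficient matrix A = [[11, 5], [-13, -5]].
Characteristic polynomial det(A - λI) = λ^2 - 6λ + 10 = 0.
Eigenvalues λ = 3 ± i (complex conjugate pair).
For λ=3+i: an eigenvector is (1,-2) - i(-2,3) = (1 + 2i, -2 - 3i).
A real fundamental pair from Re and Im of e^((3+i)t)v: X_1 = e^(3t)(cos(t)·(1,-2) + sin(t)·(-2,3)), X_2 = e^(3t)(sin(t)·(1,-2) - cos(t)·(-2,3)).
General solution: c_1X_1 + c_2X_2.

u(t) = -2c_1e^(3t)sin(t) + c_1e^(3t)cos(t) + c_2e^(3t)sin(t) + 2c_2e^(3t)cos(t), v(t) = 3c_1e^(3t)sin(t) - 2c_1e^(3t)cos(t) - 2c_2e^(3t)sin(t) - 3c_2e^(3t)cos(t)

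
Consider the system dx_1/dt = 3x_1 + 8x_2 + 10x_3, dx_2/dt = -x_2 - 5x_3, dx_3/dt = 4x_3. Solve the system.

x_1(t) = C_1e^(3t) - 2C_2e^(-t) + 2C_3e^(4t), x_2(t) = C_2e^(-t) - C_3e^(4t), x_3(t) = C_3e^(4t)

Coefficient matrix A = [[3, 8, 10], [0, -1, -5], [0, 0, 4]].
det(A - λI) = 0 gives eigenvalues λ = 3, -1, 4.
For λ=3: eigenvector (1,0,0).
For λ=-1: eigenvector (-2,1,0).
For λ=4: eigenvector (2,-1,1).
General solution: C_1e^(3t)(1,0,0) + C_2e^(-t)(-2,1,0) + C_3e^(4t)(2,-1,1).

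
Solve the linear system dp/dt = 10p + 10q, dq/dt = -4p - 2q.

Coefficient matrix A = [[10, 10], [-4, -2]].
Characteristic polynomial det(A - λI) = λ^2 - 8λ + 20 = 0.
Eigenvalues λ = 4 ± 2i (complex conjugate pair).
For λ=4+2i: an eigenvector is (2,-1) - i(1,-1) = (2 - i, -1 + i).
A real fundamental pair from Re and Im of e^((4+2i)t)v: X_1 = e^(4t)(cos(2t)·(2,-1) + sin(2t)·(1,-1)), X_2 = e^(4t)(sin(2t)·(2,-1) - cos(2t)·(1,-1)).
General solution: C_1X_1 + C_2X_2.

p(t) = C_1e^(4t)sin(2t) + 2C_1e^(4t)cos(2t) + 2C_2e^(4t)sin(2t) - C_2e^(4t)cos(2t), q(t) = -C_1e^(4t)sin(2t) - C_1e^(4t)cos(2t) - C_2e^(4t)sin(2t) + C_2e^(4t)cos(2t)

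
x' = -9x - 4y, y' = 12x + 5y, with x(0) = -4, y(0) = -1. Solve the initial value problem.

Coefficient matrix A = [[-9, -4], [12, 5]].
Characteristic polynomial det(A - λI) = λ^2 + 4λ + 3 = 0.
Eigenvalues λ = -3, -1.
For λ=-3: (A-λI) row 1 is [-6, -4], so an eigenvector is (2, -3).
For λ=-1: (A-λI) row 1 is [-8, -4], so an eigenvector is (-1, 2).
General solution: K_1e^(-3t)(2,-3) + K_2e^(-t)(-1,2).
Applying x(0)=-4, y(0)=-1 gives K_1=-9, K_2=-14.

x(t) = 14e^(-t) - 18e^(-3t), y(t) = -28e^(-t) + 27e^(-3t)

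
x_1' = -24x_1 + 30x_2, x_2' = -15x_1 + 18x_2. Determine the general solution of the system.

x_1(t) = c_1e^(-3t)sin(3t) - 3c_1e^(-3t)cos(3t) - 3c_2e^(-3t)sin(3t) - c_2e^(-3t)cos(3t), x_2(t) = c_1e^(-3t)sin(3t) - 2c_1e^(-3t)cos(3t) - 2c_2e^(-3t)sin(3t) - c_2e^(-3t)cos(3t)

Coefficient matrix A = [[-24, 30], [-15, 18]].
Characteristic polynomial det(A - λI) = λ^2 + 6λ + 18 = 0.
Eigenvalues λ = -3 ± 3i (complex conjugate pair).
For λ=-3+3i: an eigenvector is (-3,-2) - i(1,1) = (-3 - i, -2 - i).
A real fundamental pair from Re and Im of e^((-3+3i)t)v: X_1 = e^(-3t)(cos(3t)·(-3,-2) + sin(3t)·(1,1)), X_2 = e^(-3t)(sin(3t)·(-3,-2) - cos(3t)·(1,1)).
General solution: c_1X_1 + c_2X_2.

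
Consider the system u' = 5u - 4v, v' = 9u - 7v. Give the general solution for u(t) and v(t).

Coefficient matrix A = [[5, -4], [9, -7]].
Characteristic polynomial det(A - λI) = λ^2 + 2λ + 1 = 0.
Single eigenvalue λ = -1 with algebraic multiplicity 2.
Eigenvector v = (-2,-3); generalized eigenvector w with (A-λI)w=v is (1,2).
General solution: e^(-t)[K_1·v + K_2·(t·v + w)].

u(t) = -2K_1e^(-t) - 2K_2te^(-t) + K_2e^(-t), v(t) = -3K_1e^(-t) - 3K_2te^(-t) + 2K_2e^(-t)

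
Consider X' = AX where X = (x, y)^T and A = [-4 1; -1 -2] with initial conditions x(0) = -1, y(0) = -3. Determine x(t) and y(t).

x(t) = -2te^(-3t) - e^(-3t), y(t) = -2te^(-3t) - 3e^(-3t)

Coefficient matrix A = [[-4, 1], [-1, -2]].
Characteristic polynomial det(A - λI) = λ^2 + 6λ + 9 = 0.
Single eigenvalue λ = -3 with algebraic multiplicity 2.
Eigenvector v = (-1,-1); generalized eigenvector w with (A-λI)w=v is (1,0).
General solution: e^(-3t)[c_1·v + c_2·(t·v + w)].
Applying x(0)=-1, y(0)=-3 gives c_1=3, c_2=2.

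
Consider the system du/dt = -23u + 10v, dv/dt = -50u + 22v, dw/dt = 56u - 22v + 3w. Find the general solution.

u(t) = C_1e^(-3t) + 2C_2e^(2t), v(t) = 2C_1e^(-3t) + 5C_2e^(2t), w(t) = -2C_1e^(-3t) - 2C_2e^(2t) + C_3e^(3t)

Coefficient matrix A = [[-23, 10, 0], [-50, 22, 0], [56, -22, 3]].
det(A - λI) = 0 gives eigenvalues λ = -3, 2, 3.
For λ=-3: eigenvector (1,2,-2).
For λ=2: eigenvector (2,5,-2).
For λ=3: eigenvector (0,0,1).
General solution: C_1e^(-3t)(1,2,-2) + C_2e^(2t)(2,5,-2) + C_3e^(3t)(0,0,1).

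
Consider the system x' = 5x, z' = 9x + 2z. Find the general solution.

Coefficient matrix A = [[5, 0], [9, 2]].
Characteristic polynomial det(A - λI) = λ^2 - 7λ + 10 = 0.
Eigenvalues λ = 5, 2.
For λ=5: (A-λI) row 2 is [9, -3], so an eigenvector is (-1, -3).
For λ=2: (A-λI) row 1 is [3, 0], so an eigenvector is (0, -1).
General solution: C_1e^(5t)(-1,-3) + C_2e^(2t)(0,-1).

x(t) = -C_1e^(5t), z(t) = -3C_1e^(5t) - C_2e^(2t)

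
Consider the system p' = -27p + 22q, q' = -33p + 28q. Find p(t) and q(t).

Coefficient matrix A = [[-27, 22], [-33, 28]].
Characteristic polynomial det(A - λI) = λ^2 - λ - 30 = 0.
Eigenvalues λ = 6, -5.
For λ=6: (A-λI) row 1 is [-33, 22], so an eigenvector is (2, 3).
For λ=-5: (A-λI) row 1 is [-22, 22], so an eigenvector is (1, 1).
General solution: C_1e^(6t)(2,3) + C_2e^(-5t)(1,1).

p(t) = 2C_1e^(6t) + C_2e^(-5t), q(t) = 3C_1e^(6t) + C_2e^(-5t)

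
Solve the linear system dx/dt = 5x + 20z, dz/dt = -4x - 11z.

Coefficient matrix A = [[5, 20], [-4, -11]].
Characteristic polynomial det(A - λI) = λ^2 + 6λ + 25 = 0.
Eigenvalues λ = -3 ± 4i (complex conjugate pair).
For λ=-3+4i: an eigenvector is (-2,1) - i(1,0) = (-2 - i, 1).
A real fundamental pair from Re and Im of e^((-3+4i)t)v: X_1 = e^(-3t)(cos(4t)·(-2,1) + sin(4t)·(1,0)), X_2 = e^(-3t)(sin(4t)·(-2,1) - cos(4t)·(1,0)).
General solution: K_1X_1 + K_2X_2.

x(t) = K_1e^(-3t)sin(4t) - 2K_1e^(-3t)cos(4t) - 2K_2e^(-3t)sin(4t) - K_2e^(-3t)cos(4t), z(t) = K_1e^(-3t)cos(4t) + K_2e^(-3t)sin(4t)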